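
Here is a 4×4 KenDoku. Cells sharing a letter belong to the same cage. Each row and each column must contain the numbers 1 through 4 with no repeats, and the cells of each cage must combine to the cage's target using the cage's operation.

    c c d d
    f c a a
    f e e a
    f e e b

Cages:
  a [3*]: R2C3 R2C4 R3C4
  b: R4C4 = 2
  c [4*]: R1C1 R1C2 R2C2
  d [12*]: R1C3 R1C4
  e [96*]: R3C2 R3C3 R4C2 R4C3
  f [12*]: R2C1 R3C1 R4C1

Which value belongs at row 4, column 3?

Cage a needs product 3, which forces R2C3 = 1.
Cage a has product 3; hence R2C4 = 3.
The 3 cells of cage a must have product 3, so R3C4 = 1.
B is a freebie; hence R4C4 = 2.
The 3 cells of cage c must have product 4, which forces R1C1 = 2.
Cage c has product 4, which forces R1C2 = 1.
Cage d's pair has product 12, leaving R1C3 = 3.
Column 4 already has 3; hence R1C4 = 4.
Row 2 already has 3, leaving R2C1 = 4.
Row 2 now contains 1; hence R2C2 = 2.
The 3 cells of cage f must have product 12; hence R3C1 = 3.
Column 2 now contains 2; hence R3C2 = 4.
4 is placed in row 3; hence R3C3 = 2.
The 3 cells of cage f must have product 12, which forces R4C1 = 1.
4 is placed in column 2; hence R4C2 = 3.
Column 3 already has 3, so R4C3 = 4.
The full grid is 2 1 3 4 / 4 2 1 3 / 3 4 2 1 / 1 3 4 2.

4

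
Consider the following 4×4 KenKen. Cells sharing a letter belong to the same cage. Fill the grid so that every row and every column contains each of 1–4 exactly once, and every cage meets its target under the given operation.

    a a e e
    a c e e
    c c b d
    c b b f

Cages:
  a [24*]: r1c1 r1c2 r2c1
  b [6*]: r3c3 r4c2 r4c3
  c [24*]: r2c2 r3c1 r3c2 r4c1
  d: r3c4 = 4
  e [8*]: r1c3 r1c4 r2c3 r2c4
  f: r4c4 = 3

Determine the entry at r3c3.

3

Cage d is given, leaving r3c4 = 4.
F is a freebie, so r4c4 = 3.
The 3 cells of cage b must have product 6, which forces r3c3 = 3.
The 4 cells of cage c must have product 24; hence r2c2 = 3.
Cage c needs product 24, which forces r4c1 = 4.
Cage a has product 24, leaving r1c1 = 3.
Cage a needs product 24, leaving r1c2 = 4.
Row 1 already has 4, so r1c3 = 1.
Row 1 now contains 1; hence r1c4 = 2.
4 is placed in column 1, leaving r2c1 = 2.
1 is placed in column 3, which forces r2c3 = 4.
2 is placed in column 4, leaving r2c4 = 1.
2 is placed in column 1, leaving r3c1 = 1.
1 is placed in row 3, which forces r3c2 = 2.
2 is placed in column 2, so r4c2 = 1.
1 is placed in column 3, leaving r4c3 = 2.
Completed grid: 3 4 1 2 / 2 3 4 1 / 1 2 3 4 / 4 1 2 3.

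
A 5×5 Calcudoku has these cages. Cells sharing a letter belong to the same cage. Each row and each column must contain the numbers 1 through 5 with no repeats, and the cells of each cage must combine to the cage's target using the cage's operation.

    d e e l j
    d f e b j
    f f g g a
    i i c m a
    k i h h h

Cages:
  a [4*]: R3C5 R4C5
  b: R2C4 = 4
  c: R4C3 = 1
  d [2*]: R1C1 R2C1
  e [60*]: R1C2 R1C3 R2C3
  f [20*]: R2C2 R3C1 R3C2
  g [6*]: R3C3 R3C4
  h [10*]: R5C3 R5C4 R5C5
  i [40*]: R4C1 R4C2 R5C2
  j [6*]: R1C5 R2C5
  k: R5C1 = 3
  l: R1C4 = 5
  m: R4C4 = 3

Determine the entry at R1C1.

1

L is a freebie, which forces R1C4 = 5.
Cage b is a single given cell, which forces R2C4 = 4.
Cage c is a single given cell; hence R4C3 = 1.
Cage m is given, leaving R4C4 = 3.
Row 4 now contains 1; hence R4C5 = 4.
Cage k is given; hence R5C1 = 3.
The 3 cells of cage e must have product 60, which forces R2C3 = 5.
The two cells of cage g must have product 6, so R3C3 = 3.
3 is placed in column 4, leaving R3C4 = 2.
Column 5 now contains 4, which forces R3C5 = 1.
The 3 cells of cage i must have product 40, so R5C2 = 4.
Column 3 already has 5, which forces R5C3 = 2.
Column 4 now contains 2, which forces R5C4 = 1.
2 is placed in row 5, which forces R5C5 = 5.
Column 2 now contains 4; hence R1C2 = 3.
Column 3 now contains 3, leaving R1C3 = 4.
Row 1 now contains 3; hence R1C5 = 2.
The 3 cells of cage f must have product 20, so R2C2 = 1.
Column 5 already has 2; hence R2C5 = 3.
Cage f needs product 20, so R3C1 = 4.
Column 2 now contains 4, which forces R3C2 = 5.
Column 2 now contains 5, so R4C2 = 2.
Row 1 now contains 2, which forces R1C1 = 1.
Row 2 now contains 1, which forces R2C1 = 2.
Row 4 now contains 2; hence R4C1 = 5.
Completed grid: 1 3 4 5 2 / 2 1 5 4 3 / 4 5 3 2 1 / 5 2 1 3 4 / 3 4 2 1 5.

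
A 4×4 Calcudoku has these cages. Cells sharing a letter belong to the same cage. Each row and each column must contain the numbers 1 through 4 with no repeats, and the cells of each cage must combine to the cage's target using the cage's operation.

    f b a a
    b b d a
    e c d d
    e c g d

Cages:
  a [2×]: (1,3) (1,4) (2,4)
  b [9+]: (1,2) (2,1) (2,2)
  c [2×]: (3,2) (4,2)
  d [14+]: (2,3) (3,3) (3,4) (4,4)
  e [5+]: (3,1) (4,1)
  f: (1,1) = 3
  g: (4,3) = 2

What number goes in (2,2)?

3

F is a freebie, so (1,1) = 3.
Cage a has product 2, which forces (1,3) = 1.
The 3 cells of cage a must have product 2, leaving (1,4) = 2.
Cage a has product 2; hence (2,4) = 1.
G is a freebie, so (4,3) = 2.
2 is placed in row 1, leaving (1,2) = 4.
Cage b needs sum 9, leaving (2,1) = 2.
Cage b needs sum 9, leaving (2,2) = 3.
Row 2 now contains 3, so (2,3) = 4.
Cage c needs two cells with product 2, leaving (3,2) = 2.
4 is placed in column 3, so (3,3) = 3.
Row 3 already has 3; hence (3,4) = 4.
Row 4 now contains 2, leaving (4,2) = 1.
Column 4 now contains 4, so (4,4) = 3.
Row 3 already has 4, which forces (3,1) = 1.
Row 4 now contains 1, so (4,1) = 4.
The full grid is 3 4 1 2 / 2 3 4 1 / 1 2 3 4 / 4 1 2 3.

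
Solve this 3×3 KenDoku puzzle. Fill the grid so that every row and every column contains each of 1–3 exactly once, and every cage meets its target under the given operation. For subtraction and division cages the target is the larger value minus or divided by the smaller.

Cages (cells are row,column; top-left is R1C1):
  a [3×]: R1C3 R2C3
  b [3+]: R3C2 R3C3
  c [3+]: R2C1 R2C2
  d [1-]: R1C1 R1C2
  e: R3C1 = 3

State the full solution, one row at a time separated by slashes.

2 3 1 / 1 2 3 / 3 1 2

Cage e is a single given cell, leaving R3C1 = 3.
The only place for 3 in row 2 is R2C3.
3 is placed in column 3, so R1C3 = 1.
Column 3 now contains 1, which forces R3C3 = 2.
1 is placed in row 1, so R1C1 = 2.
Cage d needs two cells with difference 1, leaving R1C2 = 3.
2 is placed in column 1; hence R2C1 = 1.
Row 2 already has 1, which forces R2C2 = 2.
2 is placed in row 3, which forces R3C2 = 1.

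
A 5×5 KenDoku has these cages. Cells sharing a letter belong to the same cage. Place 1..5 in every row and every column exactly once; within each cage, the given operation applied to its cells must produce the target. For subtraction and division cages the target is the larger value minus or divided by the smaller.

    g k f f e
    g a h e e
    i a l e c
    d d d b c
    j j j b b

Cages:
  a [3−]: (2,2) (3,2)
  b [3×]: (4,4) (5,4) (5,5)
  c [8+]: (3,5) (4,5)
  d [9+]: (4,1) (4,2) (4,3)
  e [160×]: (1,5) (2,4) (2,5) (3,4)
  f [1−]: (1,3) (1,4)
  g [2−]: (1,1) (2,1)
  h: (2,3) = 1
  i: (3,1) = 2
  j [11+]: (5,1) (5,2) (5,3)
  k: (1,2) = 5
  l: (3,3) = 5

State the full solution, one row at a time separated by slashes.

1 5 3 2 4 / 3 4 1 5 2 / 2 1 5 4 3 / 4 3 2 1 5 / 5 2 4 3 1

Cage k is a single given cell, leaving (1,2) = 5.
Cage h is given; hence (2,3) = 1.
Cage i is a single given cell; hence (3,1) = 2.
Cage l is given; hence (3,3) = 5.
Row 3 now contains 5, so (3,4) = 4.
Row 3 now contains 5, leaving (3,5) = 3.
Cage b needs product 3, which forces (4,4) = 1.
3 is placed in column 5, so (4,5) = 5.
The 3 cells of cage b must have product 3, leaving (5,4) = 3.
Cage b has product 3, which forces (5,5) = 1.
The two cells of cage f must have difference 1; hence (1,3) = 3.
Column 4 already has 3, leaving (1,4) = 2.
Row 1 now contains 2, so (1,5) = 4.
The two cells of cage a must have difference 3, which forces (2,2) = 4.
The 4 cells of cage e must have product 160, leaving (2,4) = 5.
Column 5 already has 4, leaving (2,5) = 2.
Row 3 already has 4, leaving (3,2) = 1.
Cage j has sum 11, which forces (5,1) = 5.
Column 2 already has 4, which forces (5,2) = 2.
2 is placed in row 5; hence (5,3) = 4.
Row 1 already has 3; hence (1,1) = 1.
5 is placed in row 2, leaving (2,1) = 3.
Cage d needs sum 9, leaving (4,1) = 4.
2 is placed in column 2, leaving (4,2) = 3.
Column 3 now contains 4, so (4,3) = 2.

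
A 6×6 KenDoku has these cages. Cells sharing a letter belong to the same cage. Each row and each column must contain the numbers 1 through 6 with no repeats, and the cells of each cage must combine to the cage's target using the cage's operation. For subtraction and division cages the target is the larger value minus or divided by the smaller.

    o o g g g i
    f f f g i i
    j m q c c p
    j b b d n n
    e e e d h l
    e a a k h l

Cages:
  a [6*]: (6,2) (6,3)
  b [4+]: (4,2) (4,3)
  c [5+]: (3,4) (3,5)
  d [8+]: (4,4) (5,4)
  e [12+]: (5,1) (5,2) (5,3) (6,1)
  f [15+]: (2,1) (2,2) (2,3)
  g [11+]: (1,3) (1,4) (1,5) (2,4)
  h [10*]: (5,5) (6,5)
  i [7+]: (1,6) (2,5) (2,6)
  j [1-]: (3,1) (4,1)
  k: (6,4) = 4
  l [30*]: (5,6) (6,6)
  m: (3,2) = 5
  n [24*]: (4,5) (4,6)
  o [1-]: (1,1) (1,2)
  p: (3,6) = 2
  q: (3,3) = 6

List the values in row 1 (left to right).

M is a freebie, so (3,2) = 5.
Cage q is a single given cell, so (3,3) = 6.
Cage p is a single given cell; hence (3,6) = 2.
Cage k is a single given cell, which forces (6,4) = 4.
The two cells of cage c must have sum 5, so (3,4) = 1.
Cage c's pair has sum 5, leaving (3,5) = 4.
Column 5 now contains 4, so (4,5) = 6.
6 is placed in row 4, which forces (4,6) = 4.
Row 3 already has 4, so (3,1) = 3.
Cage j's pair has difference 1; hence (4,1) = 2.
Row 2 needs a 2, and only (2,4) is open for it.
In row 2, 3 can only go at (2,5), so (2,5) = 3.
Cage i has sum 7, leaving (1,6) = 3.
Cage i has sum 7, which forces (2,6) = 1.
Cage g has sum 11, which forces (1,4) = 6.
Row 1 needs a 4, and only (1,2) is open for it.
Cage o needs two cells with difference 1, which forces (1,1) = 5.
5 is placed in column 1, leaving (2,1) = 4.
Column 2 now contains 4, which forces (2,2) = 6.
Row 2 now contains 4, leaving (2,3) = 5.
In row 4, 5 can only go at (4,4), so (4,4) = 5.
Column 4 already has 5, leaving (5,4) = 3.
Cage e needs sum 12; hence (5,1) = 6.
Cage e has sum 12, leaving (5,2) = 1.
Cage e needs sum 12, which forces (5,3) = 4.
Row 5 already has 6, which forces (5,6) = 5.
Cage e has sum 12; hence (6,1) = 1.
Column 6 now contains 5, which forces (6,6) = 6.
Column 2 already has 1, which forces (4,2) = 3.
Cage b needs two cells with sum 4, which forces (4,3) = 1.
5 is placed in row 5, leaving (5,5) = 2.
3 is placed in column 2, so (6,2) = 2.
Row 6 now contains 2; hence (6,3) = 3.
The two cells of cage h must have product 10, leaving (6,5) = 5.
Column 3 already has 1; hence (1,3) = 2.
Column 5 already has 2, which forces (1,5) = 1.
Completed grid: 5 4 2 6 1 3 / 4 6 5 2 3 1 / 3 5 6 1 4 2 / 2 3 1 5 6 4 / 6 1 4 3 2 5 / 1 2 3 4 5 6.

5 4 2 6 1 3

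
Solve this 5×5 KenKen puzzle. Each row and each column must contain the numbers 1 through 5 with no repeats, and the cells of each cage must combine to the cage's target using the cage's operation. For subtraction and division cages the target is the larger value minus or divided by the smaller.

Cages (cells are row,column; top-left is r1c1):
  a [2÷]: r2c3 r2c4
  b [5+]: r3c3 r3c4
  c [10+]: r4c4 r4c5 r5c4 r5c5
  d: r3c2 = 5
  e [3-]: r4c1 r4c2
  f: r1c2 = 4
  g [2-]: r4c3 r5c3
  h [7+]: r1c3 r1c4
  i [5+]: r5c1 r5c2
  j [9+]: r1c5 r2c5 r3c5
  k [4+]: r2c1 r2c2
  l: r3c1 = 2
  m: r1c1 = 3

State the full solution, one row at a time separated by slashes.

3 4 2 5 1 / 1 3 4 2 5 / 2 5 1 4 3 / 5 2 3 1 4 / 4 1 5 3 2

Cage m is a single given cell; hence r1c1 = 3.
F is a freebie, which forces r1c2 = 4.
3 is placed in column 1, so r2c1 = 1.
Row 2 already has 1, leaving r2c2 = 3.
L is a freebie; hence r3c1 = 2.
D is a freebie, so r3c2 = 5.
Column 1 now contains 2, leaving r5c1 = 4.
Cage j has sum 9, so r3c5 = 3.
Column 1 already has 4, so r4c1 = 5.
The two cells of cage e must have difference 3, which forces r4c2 = 2.
Cage i's pair has sum 5, which forces r5c2 = 1.
Cage c needs sum 10, so r5c4 = 3.
The 4 cells of cage c must have sum 10, so r5c5 = 2.
Column 5 already has 2; hence r1c5 = 1.
Cage j needs sum 9, so r2c5 = 5.
Cage g's pair has difference 2; hence r4c3 = 3.
Column 5 already has 1, so r4c5 = 4.
Row 5 now contains 2, which forces r5c3 = 5.
Column 3 already has 5, leaving r1c3 = 2.
Cage h's pair has sum 7, which forces r1c4 = 5.
Column 3 now contains 2, so r2c3 = 4.
4 is placed in row 2, leaving r2c4 = 2.
Column 3 already has 4, leaving r3c3 = 1.
1 is placed in row 3, leaving r3c4 = 4.
Row 4 now contains 4; hence r4c4 = 1.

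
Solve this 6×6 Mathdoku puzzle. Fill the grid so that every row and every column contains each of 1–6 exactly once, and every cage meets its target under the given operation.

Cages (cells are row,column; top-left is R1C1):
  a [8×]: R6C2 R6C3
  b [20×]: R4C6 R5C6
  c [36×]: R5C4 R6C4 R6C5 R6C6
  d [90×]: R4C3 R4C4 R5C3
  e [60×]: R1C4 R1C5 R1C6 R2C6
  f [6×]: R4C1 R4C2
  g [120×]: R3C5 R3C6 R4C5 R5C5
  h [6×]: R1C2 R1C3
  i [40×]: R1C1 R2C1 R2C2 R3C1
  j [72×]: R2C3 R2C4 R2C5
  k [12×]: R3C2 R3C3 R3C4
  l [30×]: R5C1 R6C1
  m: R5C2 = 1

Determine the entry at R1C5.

M is a freebie, which forces R5C2 = 1.
Row 6 needs a 5, and only R6C1 is open for it.
The 4 cells of cage i must have product 40, so R2C2 = 5.
5 is placed in column 1; hence R5C1 = 6.
Column 1 needs a 3, and only R4C1 is open for it.
The two cells of cage f must have product 6, so R4C2 = 2.
Cage d has product 90, so R5C3 = 3.
Row 5 now contains 3, leaving R5C4 = 2.
2 is placed in column 2, which forces R6C2 = 4.
Row 6 already has 4; hence R6C3 = 2.
Cage h's pair has product 6; hence R1C2 = 6.
2 is placed in column 3, which forces R1C3 = 1.
Cage k has product 12, which forces R3C2 = 3.
Column 3 already has 1; hence R3C3 = 4.
Row 3 now contains 4; hence R3C4 = 1.
Cage i needs product 40, leaving R1C1 = 4.
Cage i needs product 40, leaving R2C1 = 1.
Column 3 now contains 4; hence R2C3 = 6.
Row 2 already has 1; hence R2C6 = 2.
Row 3 now contains 1, leaving R3C1 = 2.
Column 3 already has 6, which forces R4C3 = 5.
Row 4 already has 5, leaving R4C4 = 6.
The 4 cells of cage g must have product 120, so R4C5 = 1.
Row 4 already has 5, so R4C6 = 4.
Cage g has product 120; hence R5C5 = 4.
Column 6 already has 4, so R5C6 = 5.
Column 4 now contains 6, so R6C4 = 3.
Row 6 now contains 3, so R6C5 = 6.
Row 6 now contains 6, which forces R6C6 = 1.
Column 4 now contains 3, so R1C4 = 5.
Cage e needs product 60; hence R1C5 = 2.
5 is placed in column 6, which forces R1C6 = 3.
Column 4 now contains 3, leaving R2C4 = 4.
Column 5 now contains 4, leaving R2C5 = 3.
6 is placed in column 5, so R3C5 = 5.
5 is placed in column 6, leaving R3C6 = 6.
Filled in: 4 6 1 5 2 3 / 1 5 6 4 3 2 / 2 3 4 1 5 6 / 3 2 5 6 1 4 / 6 1 3 2 4 5 / 5 4 2 3 6 1.

2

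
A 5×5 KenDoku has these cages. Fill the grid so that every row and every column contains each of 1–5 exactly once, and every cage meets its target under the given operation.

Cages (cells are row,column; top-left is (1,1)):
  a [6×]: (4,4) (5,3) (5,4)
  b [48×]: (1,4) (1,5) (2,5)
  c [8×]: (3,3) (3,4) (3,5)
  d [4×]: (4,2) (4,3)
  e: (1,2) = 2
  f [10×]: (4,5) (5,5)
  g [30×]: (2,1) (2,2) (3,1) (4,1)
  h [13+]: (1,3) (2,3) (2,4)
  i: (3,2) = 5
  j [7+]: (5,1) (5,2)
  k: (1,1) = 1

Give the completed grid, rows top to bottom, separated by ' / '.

1 2 5 4 3 / 2 1 3 5 4 / 3 5 4 2 1 / 5 4 1 3 2 / 4 3 2 1 5

K is a freebie, which forces (1,1) = 1.
E is a freebie, which forces (1,2) = 2.
Cage b needs product 48, leaving (1,4) = 4.
Cage b needs product 48, which forces (1,5) = 3.
4 is placed in column 4; hence (2,4) = 5.
Cage b has product 48; hence (2,5) = 4.
Cage i is given, leaving (3,2) = 5.
Row 1 now contains 4, so (1,3) = 5.
The 4 cells of cage g must have product 30; hence (2,2) = 1.
Row 2 now contains 5, which forces (2,3) = 3.
Cage c needs product 8, which forces (3,3) = 4.
Cage g has product 30; hence (4,1) = 5.
1 is placed in column 2, which forces (4,2) = 4.
Column 3 already has 4; hence (4,3) = 1.
Row 4 now contains 5, so (4,5) = 2.
4 is placed in column 2, so (5,2) = 3.
Column 3 already has 1; hence (5,3) = 2.
Row 5 now contains 2, which forces (5,4) = 1.
2 is placed in column 5, leaving (5,5) = 5.
3 is placed in row 2, which forces (2,1) = 2.
Cage g has product 30, which forces (3,1) = 3.
Column 4 now contains 1; hence (3,4) = 2.
2 is placed in column 5, so (3,5) = 1.
Row 4 already has 2, which forces (4,4) = 3.
Row 5 already has 3; hence (5,1) = 4.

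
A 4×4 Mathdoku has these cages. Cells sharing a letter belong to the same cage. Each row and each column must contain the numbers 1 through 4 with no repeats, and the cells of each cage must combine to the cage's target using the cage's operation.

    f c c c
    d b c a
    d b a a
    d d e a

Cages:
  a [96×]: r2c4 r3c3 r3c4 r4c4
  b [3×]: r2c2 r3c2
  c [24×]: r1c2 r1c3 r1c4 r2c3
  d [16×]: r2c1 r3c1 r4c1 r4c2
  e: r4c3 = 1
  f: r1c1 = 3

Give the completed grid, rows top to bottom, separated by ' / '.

3 4 2 1 / 2 1 3 4 / 1 3 4 2 / 4 2 1 3

F is a freebie, leaving r1c1 = 3.
The 4 cells of cage a must have product 96, leaving r3c3 = 4.
The 4 cells of cage d must have product 16, which forces r4c2 = 2.
E is a freebie, which forces r4c3 = 1.
Column 3 already has 1, which forces r1c3 = 2.
Cage c has product 24, so r2c3 = 3.
Row 4 now contains 1, which forces r4c1 = 4.
4 is placed in row 4; hence r4c4 = 3.
Row 2 now contains 3; hence r2c2 = 1.
The 4 cells of cage a must have product 96; hence r2c4 = 4.
Cage b needs two cells with product 3, so r3c2 = 3.
Column 4 now contains 3, leaving r3c4 = 2.
1 is placed in column 2; hence r1c2 = 4.
4 is placed in column 4, so r1c4 = 1.
1 is placed in row 2; hence r2c1 = 2.
Row 3 now contains 2, which forces r3c1 = 1.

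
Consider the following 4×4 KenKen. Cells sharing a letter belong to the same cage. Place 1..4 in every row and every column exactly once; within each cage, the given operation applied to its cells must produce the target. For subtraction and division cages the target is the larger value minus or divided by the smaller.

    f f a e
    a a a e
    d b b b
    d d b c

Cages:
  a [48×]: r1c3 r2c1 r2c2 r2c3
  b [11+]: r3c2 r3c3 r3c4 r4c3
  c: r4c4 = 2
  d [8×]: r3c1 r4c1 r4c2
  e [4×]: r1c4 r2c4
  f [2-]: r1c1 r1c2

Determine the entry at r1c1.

Cage c is given, so r4c4 = 2.
Cage d needs product 8, so r3c1 = 2.
The 4 cells of cage b must have sum 11, so r4c3 = 3.
Row 2 needs a 2, and only r2c2 is open for it.
Cage a has product 48, leaving r1c3 = 2.
Cage a needs product 48, leaving r2c1 = 3.
Cage a needs product 48, so r2c3 = 4.
Row 2 now contains 4, which forces r2c4 = 1.
4 is placed in column 3, which forces r3c3 = 1.
Column 1 now contains 3, leaving r1c1 = 1.
The two cells of cage f must have difference 2, so r1c2 = 3.
Column 4 already has 1; hence r1c4 = 4.
3 is placed in column 2, leaving r3c2 = 4.
Column 4 now contains 4, which forces r3c4 = 3.
1 is placed in column 1, leaving r4c1 = 4.
Column 2 now contains 4, leaving r4c2 = 1.
Filled in: 1 3 2 4 / 3 2 4 1 / 2 4 1 3 / 4 1 3 2.

1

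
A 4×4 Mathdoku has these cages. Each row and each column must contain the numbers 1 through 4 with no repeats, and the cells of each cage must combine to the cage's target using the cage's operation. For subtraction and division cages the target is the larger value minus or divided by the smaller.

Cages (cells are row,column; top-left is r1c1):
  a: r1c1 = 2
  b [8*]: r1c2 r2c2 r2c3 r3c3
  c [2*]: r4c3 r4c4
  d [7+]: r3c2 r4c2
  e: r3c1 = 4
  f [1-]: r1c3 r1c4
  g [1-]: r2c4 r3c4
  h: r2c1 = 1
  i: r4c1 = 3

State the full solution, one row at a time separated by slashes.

2 1 3 4 / 1 2 4 3 / 4 3 1 2 / 3 4 2 1

Cage a is a single given cell; hence r1c1 = 2.
H is a freebie; hence r2c1 = 1.
Cage e is given; hence r3c1 = 4.
Row 3 already has 4, leaving r3c2 = 3.
Cage i is given; hence r4c1 = 3.
Column 2 now contains 3, which forces r4c2 = 4.
4 is placed in column 2, leaving r1c2 = 1.
4 is placed in column 2, leaving r2c2 = 2.
Cage b needs product 8; hence r2c3 = 4.
Row 2 now contains 2; hence r2c4 = 3.
Cage b has product 8; hence r3c3 = 1.
Row 3 now contains 1, leaving r3c4 = 2.
Column 3 now contains 1, so r4c3 = 2.
Column 4 already has 2; hence r4c4 = 1.
Column 3 already has 4, leaving r1c3 = 3.
3 is placed in column 4, which forces r1c4 = 4.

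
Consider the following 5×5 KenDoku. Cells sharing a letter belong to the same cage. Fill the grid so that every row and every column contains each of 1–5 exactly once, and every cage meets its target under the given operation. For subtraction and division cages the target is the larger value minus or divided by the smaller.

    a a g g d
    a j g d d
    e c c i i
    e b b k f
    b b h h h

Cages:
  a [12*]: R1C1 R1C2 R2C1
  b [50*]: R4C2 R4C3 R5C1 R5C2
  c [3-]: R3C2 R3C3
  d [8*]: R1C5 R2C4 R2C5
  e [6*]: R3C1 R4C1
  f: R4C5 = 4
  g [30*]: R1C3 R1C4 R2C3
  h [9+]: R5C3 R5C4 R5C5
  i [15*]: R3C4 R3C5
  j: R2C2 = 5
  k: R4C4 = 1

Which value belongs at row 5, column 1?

5

J is a freebie, so R2C2 = 5.
Cage k is a single given cell, leaving R4C4 = 1.
Cage f is given; hence R4C5 = 4.
Cage d needs product 8, so R2C4 = 4.
Row 4 now contains 1, which forces R4C2 = 2.
Cage b needs product 50, leaving R4C3 = 5.
Cage b needs product 50, so R5C1 = 5.
The 4 cells of cage b must have product 50; hence R5C2 = 1.
The 3 cells of cage g must have product 30; hence R1C4 = 5.
The two cells of cage e must have product 6, leaving R3C1 = 2.
Column 2 already has 1; hence R3C2 = 4.
Cage c needs two cells with difference 3; hence R3C3 = 1.
5 is placed in column 4; hence R3C4 = 3.
Row 3 already has 3, so R3C5 = 5.
2 is placed in row 4; hence R4C1 = 3.
The 3 cells of cage h must have sum 9, which forces R5C3 = 4.
3 is placed in column 4; hence R5C4 = 2.
2 is placed in row 5, which forces R5C5 = 3.
Cage a needs product 12; hence R1C1 = 4.
Column 2 now contains 4, so R1C2 = 3.
Row 1 already has 3, leaving R1C3 = 2.
2 is placed in row 1, leaving R1C5 = 1.
Column 1 already has 3; hence R2C1 = 1.
Column 3 now contains 2, so R2C3 = 3.
Column 5 already has 1, so R2C5 = 2.
The full grid is 4 3 2 5 1 / 1 5 3 4 2 / 2 4 1 3 5 / 3 2 5 1 4 / 5 1 4 2 3.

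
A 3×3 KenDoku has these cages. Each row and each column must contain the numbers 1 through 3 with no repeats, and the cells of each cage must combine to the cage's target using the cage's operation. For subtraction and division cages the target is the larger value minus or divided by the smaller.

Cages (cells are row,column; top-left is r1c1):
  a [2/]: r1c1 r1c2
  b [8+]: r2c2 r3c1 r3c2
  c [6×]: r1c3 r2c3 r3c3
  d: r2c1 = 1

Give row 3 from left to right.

D is a freebie, leaving r2c1 = 1.
The 3 cells of cage b must have sum 8; hence r2c2 = 3.
Row 2 already has 3, so r2c3 = 2.
The 3 cells of cage b must have sum 8; hence r3c1 = 3.
Cage b needs sum 8, leaving r3c2 = 2.
Row 3 already has 3; hence r3c3 = 1.
Column 1 already has 1, which forces r1c1 = 2.
2 is placed in column 2, which forces r1c2 = 1.
1 is placed in column 3; hence r1c3 = 3.
Completed grid: 2 1 3 / 1 3 2 / 3 2 1.

3 2 1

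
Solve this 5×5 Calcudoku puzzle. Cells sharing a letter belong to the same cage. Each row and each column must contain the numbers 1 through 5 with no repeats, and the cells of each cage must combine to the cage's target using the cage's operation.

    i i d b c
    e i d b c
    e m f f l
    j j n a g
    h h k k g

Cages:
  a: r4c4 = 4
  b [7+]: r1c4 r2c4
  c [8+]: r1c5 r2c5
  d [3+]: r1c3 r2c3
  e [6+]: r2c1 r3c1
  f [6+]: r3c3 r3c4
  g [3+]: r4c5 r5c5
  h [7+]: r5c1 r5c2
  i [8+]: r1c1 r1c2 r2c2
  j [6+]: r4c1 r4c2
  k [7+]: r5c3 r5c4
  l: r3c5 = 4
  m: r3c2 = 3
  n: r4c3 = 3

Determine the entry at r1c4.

2

Cage m is a single given cell, leaving r3c2 = 3.
Cage l is given; hence r3c5 = 4.
N is a freebie, leaving r4c3 = 3.
A is a freebie, so r4c4 = 4.
In row 1, 4 can only go at r1c2, so r1c2 = 4.
The only place for 1 in row 1 is r1c3.
Column 3 now contains 1, leaving r2c3 = 2.
Row 2 already has 2; hence r2c4 = 5.
Row 2 now contains 5, so r2c5 = 3.
Column 3 now contains 1; hence r3c3 = 5.
Cage f needs two cells with sum 6, which forces r3c4 = 1.
Column 3 already has 5, which forces r5c3 = 4.
Cage i has sum 8, which forces r1c1 = 3.
Column 4 already has 5, leaving r1c4 = 2.
Column 5 already has 3, so r1c5 = 5.
The two cells of cage e must have sum 6; hence r2c1 = 4.
Row 2 already has 2, leaving r2c2 = 1.
Row 3 already has 1; hence r3c1 = 2.
1 is placed in column 2, which forces r4c2 = 5.
Column 1 already has 2, leaving r5c1 = 5.
Column 2 now contains 5; hence r5c2 = 2.
Cage k needs two cells with sum 7, which forces r5c4 = 3.
Row 5 already has 2; hence r5c5 = 1.
Row 4 now contains 5; hence r4c1 = 1.
Column 5 now contains 1; hence r4c5 = 2.
The full grid is 3 4 1 2 5 / 4 1 2 5 3 / 2 3 5 1 4 / 1 5 3 4 2 / 5 2 4 3 1.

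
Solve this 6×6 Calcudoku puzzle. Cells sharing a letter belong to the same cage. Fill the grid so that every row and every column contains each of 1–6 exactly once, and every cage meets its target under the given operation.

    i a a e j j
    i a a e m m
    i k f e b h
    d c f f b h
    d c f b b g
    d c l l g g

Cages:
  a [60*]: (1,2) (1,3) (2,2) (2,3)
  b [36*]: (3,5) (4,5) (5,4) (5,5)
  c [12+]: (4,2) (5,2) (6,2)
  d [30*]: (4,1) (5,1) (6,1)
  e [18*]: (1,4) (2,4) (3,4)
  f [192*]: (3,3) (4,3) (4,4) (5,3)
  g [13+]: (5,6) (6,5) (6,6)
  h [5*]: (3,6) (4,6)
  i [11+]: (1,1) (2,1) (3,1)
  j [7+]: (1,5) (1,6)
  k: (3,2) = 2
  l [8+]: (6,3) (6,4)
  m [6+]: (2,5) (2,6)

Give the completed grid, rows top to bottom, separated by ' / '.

Cage k is a single given cell, which forces (3,2) = 2.
The 4 cells of cage f must have product 192, leaving (4,4) = 4.
The only place for 5 in column 4 is (6,4).
The two cells of cage l must have sum 8, so (6,3) = 3.
In column 4, 2 can only go at (5,4), so (5,4) = 2.
The 4 cells of cage f must have product 192; hence (4,3) = 2.
The only place for 4 in row 5 is (5,3).
Column 3 now contains 4, which forces (3,3) = 6.
Row 3 needs a 4, and only (3,1) is open for it.
In row 3, 5 can only go at (3,6), so (3,6) = 5.
Column 6 now contains 5, which forces (4,6) = 1.
Cage g needs sum 13, leaving (5,6) = 3.
In row 6, 2 can only go at (6,1), so (6,1) = 2.
Cage d needs product 30, so (4,1) = 3.
3 is placed in row 4; hence (4,5) = 6.
Cage d has product 30; hence (5,1) = 5.
Column 5 now contains 6, which forces (5,5) = 1.
Column 5 now contains 6, leaving (6,5) = 4.
4 is placed in row 6, which forces (6,6) = 6.
Column 5 already has 4, leaving (2,5) = 2.
Cage m needs two cells with sum 6, so (2,6) = 4.
Column 5 already has 1; hence (3,5) = 3.
Row 4 now contains 6, so (4,2) = 5.
Row 5 already has 1, leaving (5,2) = 6.
Row 6 already has 6, so (6,2) = 1.
The 4 cells of cage a must have product 60, leaving (1,2) = 4.
Column 5 now contains 3, leaving (1,5) = 5.
Column 6 already has 4, leaving (1,6) = 2.
Row 2 now contains 4, which forces (2,2) = 3.
3 is placed in row 2; hence (2,4) = 6.
Row 3 now contains 3, which forces (3,4) = 1.
The 3 cells of cage i must have sum 11, leaving (1,1) = 6.
Row 1 now contains 5, which forces (1,3) = 1.
6 is placed in column 4, leaving (1,4) = 3.
Row 2 already has 6, so (2,1) = 1.
Cage a needs product 60, leaving (2,3) = 5.

6 4 1 3 5 2 / 1 3 5 6 2 4 / 4 2 6 1 3 5 / 3 5 2 4 6 1 / 5 6 4 2 1 3 / 2 1 3 5 4 6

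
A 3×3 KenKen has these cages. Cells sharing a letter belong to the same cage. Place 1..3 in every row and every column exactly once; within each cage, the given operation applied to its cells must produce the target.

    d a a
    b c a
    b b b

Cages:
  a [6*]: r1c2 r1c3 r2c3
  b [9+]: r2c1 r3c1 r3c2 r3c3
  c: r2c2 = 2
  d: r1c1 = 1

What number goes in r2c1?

D is a freebie, which forces r1c1 = 1.
The 4 cells of cage b must have sum 9, which forces r2c1 = 3.
C is a freebie, which forces r2c2 = 2.
Row 2 now contains 2, so r2c3 = 1.
Column 1 now contains 1, which forces r3c1 = 2.
Row 3 already has 2; hence r3c3 = 3.
Column 2 now contains 2, which forces r1c2 = 3.
Column 3 already has 3, so r1c3 = 2.
3 is placed in row 3, which forces r3c2 = 1.
Completed grid: 1 3 2 / 3 2 1 / 2 1 3.

3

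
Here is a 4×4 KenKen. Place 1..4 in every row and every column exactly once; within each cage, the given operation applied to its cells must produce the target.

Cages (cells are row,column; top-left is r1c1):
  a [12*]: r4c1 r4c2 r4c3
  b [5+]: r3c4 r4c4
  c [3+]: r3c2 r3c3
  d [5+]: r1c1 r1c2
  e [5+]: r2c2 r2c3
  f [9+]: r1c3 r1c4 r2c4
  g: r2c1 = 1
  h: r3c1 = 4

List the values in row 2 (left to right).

1 2 3 4

Cage g is given, so r2c1 = 1.
H is a freebie, which forces r3c1 = 4.
Column 1 now contains 4, leaving r4c1 = 3.
Column 1 now contains 3; hence r1c1 = 2.
The two cells of cage d must have sum 5, which forces r1c2 = 3.
Row 1 now contains 3, leaving r1c3 = 4.
Row 1 now contains 4, which forces r1c4 = 1.
3 is placed in column 2; hence r2c2 = 2.
Row 2 now contains 2, leaving r2c3 = 3.
3 is placed in row 2, so r2c4 = 4.
2 is placed in column 2, leaving r3c2 = 1.
Row 3 now contains 1, leaving r3c3 = 2.
Column 4 already has 1; hence r3c4 = 3.
1 is placed in column 2, which forces r4c2 = 4.
Column 3 now contains 4; hence r4c3 = 1.
4 is placed in column 4, leaving r4c4 = 2.
Filled in: 2 3 4 1 / 1 2 3 4 / 4 1 2 3 / 3 4 1 2.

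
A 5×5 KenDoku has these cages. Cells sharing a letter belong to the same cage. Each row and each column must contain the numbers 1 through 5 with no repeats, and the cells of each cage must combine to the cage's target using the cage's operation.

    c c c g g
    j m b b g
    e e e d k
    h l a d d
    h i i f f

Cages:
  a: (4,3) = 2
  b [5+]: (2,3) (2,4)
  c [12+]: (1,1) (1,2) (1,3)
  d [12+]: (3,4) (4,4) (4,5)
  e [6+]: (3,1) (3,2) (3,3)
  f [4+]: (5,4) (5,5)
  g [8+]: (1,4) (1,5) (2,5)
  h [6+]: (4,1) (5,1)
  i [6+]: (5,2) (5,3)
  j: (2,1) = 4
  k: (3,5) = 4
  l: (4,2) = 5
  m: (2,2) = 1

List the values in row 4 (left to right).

1 5 2 4 3

Cage j is given; hence (2,1) = 4.
Cage m is given; hence (2,2) = 1.
Cage k is a single given cell; hence (3,5) = 4.
Cage l is given; hence (4,2) = 5.
Cage a is a single given cell, which forces (4,3) = 2.
5 is placed in row 4; hence (4,5) = 3.
Column 5 now contains 3, leaving (5,5) = 1.
Cage g has sum 8, so (1,4) = 1.
Column 3 already has 2, so (2,3) = 3.
The two cells of cage b must have sum 5; hence (2,4) = 2.
Row 2 already has 2; hence (2,5) = 5.
Column 3 already has 3; hence (3,3) = 1.
Cage d has sum 12, so (3,4) = 5.
2 is placed in row 4; hence (4,1) = 1.
3 is placed in row 4, leaving (4,4) = 4.
The two cells of cage h must have sum 6, leaving (5,1) = 5.
Cage i needs two cells with sum 6, leaving (5,2) = 2.
The two cells of cage i must have sum 6, leaving (5,3) = 4.
Row 5 already has 1; hence (5,4) = 3.
Column 1 now contains 5, leaving (1,1) = 3.
Cage c needs sum 12, so (1,2) = 4.
4 is placed in column 3, so (1,3) = 5.
Column 5 already has 5, so (1,5) = 2.
Cage e has sum 6, leaving (3,1) = 2.
2 is placed in column 2, leaving (3,2) = 3.
The full grid is 3 4 5 1 2 / 4 1 3 2 5 / 2 3 1 5 4 / 1 5 2 4 3 / 5 2 4 3 1.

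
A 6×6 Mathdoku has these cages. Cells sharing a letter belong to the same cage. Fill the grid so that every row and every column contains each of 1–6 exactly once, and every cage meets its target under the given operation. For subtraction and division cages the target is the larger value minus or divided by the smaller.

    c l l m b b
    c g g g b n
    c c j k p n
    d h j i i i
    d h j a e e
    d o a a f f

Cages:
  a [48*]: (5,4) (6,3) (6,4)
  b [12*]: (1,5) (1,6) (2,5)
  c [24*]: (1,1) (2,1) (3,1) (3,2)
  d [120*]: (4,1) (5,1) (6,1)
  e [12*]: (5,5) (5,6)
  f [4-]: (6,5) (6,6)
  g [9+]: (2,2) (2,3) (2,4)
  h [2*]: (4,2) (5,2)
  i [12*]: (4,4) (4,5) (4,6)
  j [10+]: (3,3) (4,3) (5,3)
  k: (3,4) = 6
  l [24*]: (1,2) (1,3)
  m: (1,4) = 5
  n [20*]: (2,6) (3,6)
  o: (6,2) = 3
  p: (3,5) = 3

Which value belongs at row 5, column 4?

4

M is a freebie, so (1,4) = 5.
Cage k is a single given cell, which forces (3,4) = 6.
P is a freebie, which forces (3,5) = 3.
Cage o is given, leaving (6,2) = 3.
Cage a needs product 48, so (6,3) = 6.
The two cells of cage l must have product 24; hence (1,2) = 6.
Column 3 already has 6; hence (1,3) = 4.
The only place for 1 in row 5 is (5,2).
1 is placed in column 2, which forces (4,2) = 2.
2 is placed in column 2, which forces (3,2) = 4.
4 is placed in row 3, which forces (3,6) = 5.
Column 6 now contains 5; hence (6,6) = 1.
Cage b has product 12, so (1,5) = 1.
Column 2 already has 4; hence (2,2) = 5.
Column 6 now contains 5, leaving (2,6) = 4.
5 is placed in row 3, so (3,3) = 2.
Column 5 now contains 1, which forces (4,5) = 4.
4 is placed in column 6, leaving (4,6) = 3.
1 is placed in row 6, which forces (6,5) = 5.
Column 6 now contains 3; hence (1,6) = 2.
Row 2 already has 4, which forces (2,5) = 6.
Row 3 now contains 2, so (3,1) = 1.
Row 4 already has 3, so (4,3) = 5.
Row 4 already has 3, so (4,4) = 1.
Cage j needs sum 10; hence (5,3) = 3.
Column 5 now contains 6, leaving (5,5) = 2.
2 is placed in column 6; hence (5,6) = 6.
Row 6 now contains 5; hence (6,1) = 4.
Row 6 already has 4, which forces (6,4) = 2.
Row 1 already has 2, so (1,1) = 3.
The 4 cells of cage c must have product 24, leaving (2,1) = 2.
Column 3 already has 3, which forces (2,3) = 1.
Column 4 already has 1, so (2,4) = 3.
5 is placed in row 4, leaving (4,1) = 6.
6 is placed in row 5, which forces (5,1) = 5.
2 is placed in row 5, leaving (5,4) = 4.
Filled in: 3 6 4 5 1 2 / 2 5 1 3 6 4 / 1 4 2 6 3 5 / 6 2 5 1 4 3 / 5 1 3 4 2 6 / 4 3 6 2 5 1.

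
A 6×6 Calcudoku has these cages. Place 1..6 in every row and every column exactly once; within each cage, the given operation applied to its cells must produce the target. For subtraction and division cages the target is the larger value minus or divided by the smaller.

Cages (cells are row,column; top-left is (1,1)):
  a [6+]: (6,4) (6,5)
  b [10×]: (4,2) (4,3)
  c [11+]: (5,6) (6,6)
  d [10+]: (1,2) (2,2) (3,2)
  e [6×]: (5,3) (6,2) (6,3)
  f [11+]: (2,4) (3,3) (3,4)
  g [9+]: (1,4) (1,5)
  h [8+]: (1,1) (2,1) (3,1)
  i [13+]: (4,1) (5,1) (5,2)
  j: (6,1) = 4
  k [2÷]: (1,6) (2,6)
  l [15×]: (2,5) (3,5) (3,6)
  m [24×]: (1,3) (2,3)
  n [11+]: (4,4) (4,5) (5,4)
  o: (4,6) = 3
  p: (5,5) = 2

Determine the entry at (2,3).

Cage o is a single given cell, so (4,6) = 3.
Cage p is given; hence (5,5) = 2.
Cage j is given, leaving (6,1) = 4.
In column 1, 3 can only go at (5,1), so (5,1) = 3.
Row 5 already has 3, leaving (5,3) = 1.
Column 1 needs a 6, and only (4,1) is open for it.
The 3 cells of cage i must have sum 13; hence (5,2) = 4.
The only place for 6 in column 5 is (1,5).
6 is placed in row 1, which forces (1,3) = 4.
Cage g needs two cells with sum 9, leaving (1,4) = 3.
The two cells of cage m must have product 24, leaving (2,3) = 6.
In row 3, 4 can only go at (3,4), so (3,4) = 4.
The only place for 4 in row 2 is (2,6).
Cage k needs two cells with quotient 2, so (1,6) = 2.
In row 3, 6 can only go at (3,2), so (3,2) = 6.
Cage d needs sum 10; hence (1,2) = 1.
Cage d has sum 10, leaving (2,2) = 3.
Column 2 already has 3, which forces (6,2) = 2.
Row 6 now contains 2, so (6,3) = 3.
1 is placed in row 1, leaving (1,1) = 5.
Cage l has product 15, leaving (3,5) = 3.
Column 2 now contains 2, leaving (4,2) = 5.
The two cells of cage b must have product 10; hence (4,3) = 2.
Row 4 already has 2; hence (4,4) = 1.
Row 4 now contains 5, which forces (4,5) = 4.
1 is placed in column 4; hence (6,4) = 5.
5 is placed in row 6, leaving (6,5) = 1.
5 is placed in row 6, so (6,6) = 6.
5 is placed in column 4, which forces (2,4) = 2.
Column 5 already has 1, leaving (2,5) = 5.
Column 3 already has 2; hence (3,3) = 5.
Cage l has product 15; hence (3,6) = 1.
5 is placed in column 4, leaving (5,4) = 6.
Column 6 already has 6; hence (5,6) = 5.
Row 2 already has 2, leaving (2,1) = 1.
Row 3 already has 1, which forces (3,1) = 2.
The full grid is 5 1 4 3 6 2 / 1 3 6 2 5 4 / 2 6 5 4 3 1 / 6 5 2 1 4 3 / 3 4 1 6 2 5 / 4 2 3 5 1 6.

6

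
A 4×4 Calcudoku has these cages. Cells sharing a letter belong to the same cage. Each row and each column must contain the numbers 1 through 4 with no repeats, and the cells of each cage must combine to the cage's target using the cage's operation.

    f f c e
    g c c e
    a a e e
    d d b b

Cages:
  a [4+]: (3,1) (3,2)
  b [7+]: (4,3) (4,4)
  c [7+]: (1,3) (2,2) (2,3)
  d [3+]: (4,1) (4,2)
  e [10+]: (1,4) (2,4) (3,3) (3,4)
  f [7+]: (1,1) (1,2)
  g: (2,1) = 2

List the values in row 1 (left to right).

G is a freebie, leaving (2,1) = 2.
Column 1 now contains 2, leaving (4,1) = 1.
Row 4 now contains 1, leaving (4,2) = 2.
Column 1 now contains 1, leaving (3,1) = 3.
Cage a's pair has sum 4, leaving (3,2) = 1.
3 is placed in column 1; hence (1,1) = 4.
The two cells of cage f must have sum 7, which forces (1,2) = 3.
Row 1 now contains 3; hence (1,3) = 2.
Row 1 now contains 3; hence (1,4) = 1.
Column 2 already has 3, so (2,2) = 4.
Cage c has sum 7, which forces (2,3) = 1.
Column 4 now contains 1, which forces (2,4) = 3.
2 is placed in column 3, which forces (3,3) = 4.
4 is placed in row 3; hence (3,4) = 2.
4 is placed in column 3, so (4,3) = 3.
Column 4 now contains 3, so (4,4) = 4.
The full grid is 4 3 2 1 / 2 4 1 3 / 3 1 4 2 / 1 2 3 4.

4 3 2 1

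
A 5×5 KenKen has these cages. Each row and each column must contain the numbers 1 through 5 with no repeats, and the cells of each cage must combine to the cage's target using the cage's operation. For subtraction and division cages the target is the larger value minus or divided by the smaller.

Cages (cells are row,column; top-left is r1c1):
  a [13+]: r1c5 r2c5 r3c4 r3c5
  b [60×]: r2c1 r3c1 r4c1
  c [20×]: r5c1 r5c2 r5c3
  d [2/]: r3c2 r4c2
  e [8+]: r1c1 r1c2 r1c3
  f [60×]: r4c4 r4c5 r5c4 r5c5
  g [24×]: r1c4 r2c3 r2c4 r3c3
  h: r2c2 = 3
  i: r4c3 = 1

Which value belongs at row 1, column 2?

1

Cage h is given, so r2c2 = 3.
Cage i is a single given cell, which forces r4c3 = 1.
In column 1, 2 can only go at r1c1, so r1c1 = 2.
Cage e needs sum 8, which forces r1c2 = 1.
The 3 cells of cage e must have sum 8, leaving r1c3 = 5.
5 is placed in column 3, leaving r5c3 = 4.
Cage g has product 24; hence r1c4 = 4.
Row 1 now contains 4, leaving r1c5 = 3.
4 is placed in column 3, leaving r2c3 = 2.
Cage g needs product 24, so r2c4 = 1.
The 4 cells of cage g must have product 24, leaving r3c3 = 3.
The 3 cells of cage c must have product 20, which forces r5c1 = 1.
Row 5 already has 4, so r5c2 = 5.
5 is placed in row 5, which forces r5c5 = 2.
Cage a needs sum 13; hence r2c5 = 4.
The 4 cells of cage a must have sum 13, leaving r3c4 = 5.
Cage a has sum 13, so r3c5 = 1.
Cage b needs product 60; hence r4c1 = 3.
The 4 cells of cage f must have product 60; hence r4c4 = 2.
Cage f has product 60; hence r4c5 = 5.
Row 5 now contains 2, which forces r5c4 = 3.
Row 2 now contains 4; hence r2c1 = 5.
5 is placed in row 3; hence r3c1 = 4.
The two cells of cage d must have quotient 2, leaving r3c2 = 2.
2 is placed in row 4, so r4c2 = 4.
Completed grid: 2 1 5 4 3 / 5 3 2 1 4 / 4 2 3 5 1 / 3 4 1 2 5 / 1 5 4 3 2.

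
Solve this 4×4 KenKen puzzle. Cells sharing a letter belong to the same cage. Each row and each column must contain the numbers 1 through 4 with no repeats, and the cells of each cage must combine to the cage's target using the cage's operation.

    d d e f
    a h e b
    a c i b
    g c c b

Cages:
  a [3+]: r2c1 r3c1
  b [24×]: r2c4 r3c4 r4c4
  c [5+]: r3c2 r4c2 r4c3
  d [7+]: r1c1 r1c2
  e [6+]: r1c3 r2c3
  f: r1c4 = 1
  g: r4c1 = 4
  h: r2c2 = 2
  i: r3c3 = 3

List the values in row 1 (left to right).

3 4 2 1

Cage f is given, so r1c4 = 1.
Cage h is given, so r2c2 = 2.
2 is placed in row 2, so r2c3 = 4.
Row 2 already has 4; hence r2c4 = 3.
2 is placed in column 2; hence r3c2 = 1.
I is a freebie, so r3c3 = 3.
Cage g is a single given cell, which forces r4c1 = 4.
Column 2 already has 1, which forces r4c2 = 3.
4 is placed in row 4, which forces r4c4 = 2.
4 is placed in column 1; hence r1c1 = 3.
3 is placed in column 2, so r1c2 = 4.
Column 3 now contains 4; hence r1c3 = 2.
2 is placed in row 2, so r2c1 = 1.
Row 3 now contains 1, so r3c1 = 2.
Column 4 already has 2, which forces r3c4 = 4.
Row 4 already has 2, so r4c3 = 1.
The full grid is 3 4 2 1 / 1 2 4 3 / 2 1 3 4 / 4 3 1 2.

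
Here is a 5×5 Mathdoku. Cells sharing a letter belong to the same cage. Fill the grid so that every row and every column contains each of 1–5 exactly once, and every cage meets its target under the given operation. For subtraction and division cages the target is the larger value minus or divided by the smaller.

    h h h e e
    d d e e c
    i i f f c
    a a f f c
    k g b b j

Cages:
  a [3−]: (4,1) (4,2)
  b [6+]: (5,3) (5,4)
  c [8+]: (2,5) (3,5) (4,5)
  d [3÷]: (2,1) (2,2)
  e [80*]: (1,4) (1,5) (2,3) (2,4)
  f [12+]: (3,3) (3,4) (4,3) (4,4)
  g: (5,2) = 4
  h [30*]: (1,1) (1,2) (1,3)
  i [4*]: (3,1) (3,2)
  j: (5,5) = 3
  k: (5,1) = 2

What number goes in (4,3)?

4

Cage k is given, which forces (5,1) = 2.
Cage g is given, which forces (5,2) = 4.
Cage j is given; hence (5,5) = 3.
Cage i's pair has product 4; hence (3,1) = 4.
4 is placed in column 2; hence (3,2) = 1.
4 is placed in column 1, so (4,1) = 5.
1 is placed in column 2, leaving (4,2) = 2.
Row 4 already has 2, leaving (4,5) = 1.
Column 1 already has 5, which forces (1,1) = 3.
The 3 cells of cage h must have product 30, which forces (1,2) = 5.
The 3 cells of cage h must have product 30, so (1,3) = 2.
Row 1 now contains 2, leaving (1,5) = 4.
Cage d's pair has quotient 3; hence (2,1) = 1.
1 is placed in column 2, which forces (2,2) = 3.
2 is placed in column 3, leaving (3,3) = 3.
Row 3 now contains 3, which forces (3,4) = 2.
2 is placed in row 3; hence (3,5) = 5.
Column 3 now contains 3; hence (4,3) = 4.
Row 4 already has 4, which forces (4,4) = 3.
Row 1 now contains 4, so (1,4) = 1.
Column 3 already has 4; hence (2,3) = 5.
Cage e has product 80; hence (2,4) = 4.
Column 5 already has 5, leaving (2,5) = 2.
Column 3 already has 5, leaving (5,3) = 1.
Column 4 now contains 1, which forces (5,4) = 5.
Completed grid: 3 5 2 1 4 / 1 3 5 4 2 / 4 1 3 2 5 / 5 2 4 3 1 / 2 4 1 5 3.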